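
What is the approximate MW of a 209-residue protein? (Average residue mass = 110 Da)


MW = n_residues * 110 Da
MW = 209 * 110
MW = 22990 Da

22990 Da


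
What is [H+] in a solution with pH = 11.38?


[H+] = 10^(-pH)
[H+] = 10^(-11.38)
[H+] = 4.169e-12 M

4.169e-12 M


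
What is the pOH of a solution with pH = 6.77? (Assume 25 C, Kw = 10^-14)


pOH = 14 - pH
pOH = 14 - 6.77
pOH = 7.23

7.23


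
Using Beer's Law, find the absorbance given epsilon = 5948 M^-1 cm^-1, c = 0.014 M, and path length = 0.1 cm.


A = epsilon * c * l
A = 5948 * 0.014 * 0.1
A = 8.3272

8.3272


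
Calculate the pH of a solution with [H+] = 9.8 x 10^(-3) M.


pH = -log10([H+])
pH = -log10(9.8 x 10^(-3))
pH = 2.0088

2.0088


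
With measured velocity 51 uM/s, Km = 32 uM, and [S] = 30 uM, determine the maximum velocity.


Vmax = v * (Km + [S]) / [S]
Vmax = 51 * (32 + 30) / 30
Vmax = 105.4 uM/s

105.4 uM/s


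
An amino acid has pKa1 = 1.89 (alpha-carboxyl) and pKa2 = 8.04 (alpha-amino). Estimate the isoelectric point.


pI = (pKa1 + pKa2) / 2
pI = (1.89 + 8.04) / 2
pI = 4.965

4.965


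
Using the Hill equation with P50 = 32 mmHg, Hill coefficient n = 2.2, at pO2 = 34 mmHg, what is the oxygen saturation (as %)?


Y = pO2^n / (P50^n + pO2^n)
Y = 34^2.2 / (32^2.2 + 34^2.2)
Y = 53.33%

53.33%


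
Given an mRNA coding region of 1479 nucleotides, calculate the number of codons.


codons = nucleotides / 3
codons = 1479 / 3 = 493

493


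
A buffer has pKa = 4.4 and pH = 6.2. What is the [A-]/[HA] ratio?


[A-]/[HA] = 10^(pH - pKa)
= 10^(6.2 - 4.4)
= 63.0957

63.0957


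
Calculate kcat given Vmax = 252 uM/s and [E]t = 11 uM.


kcat = Vmax / [E]t
kcat = 252 / 11
kcat = 22.9091 s^-1

22.9091 s^-1


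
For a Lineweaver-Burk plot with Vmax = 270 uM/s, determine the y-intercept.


y-intercept = 1/Vmax
= 1/270
= 0.0037 s/uM

0.0037 s/uM


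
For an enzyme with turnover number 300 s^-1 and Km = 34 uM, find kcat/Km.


Catalytic efficiency = kcat / Km
= 300 / 34
= 8.8235 uM^-1*s^-1

8.8235 uM^-1*s^-1


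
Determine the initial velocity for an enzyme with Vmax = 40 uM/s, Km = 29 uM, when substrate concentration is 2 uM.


v = Vmax * [S] / (Km + [S])
v = 40 * 2 / (29 + 2)
v = 2.5806 uM/s

2.5806 uM/s


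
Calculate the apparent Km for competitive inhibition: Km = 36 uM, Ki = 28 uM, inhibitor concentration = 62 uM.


Km_app = Km * (1 + [I]/Ki)
Km_app = 36 * (1 + 62/28)
Km_app = 115.7143 uM

115.7143 uM


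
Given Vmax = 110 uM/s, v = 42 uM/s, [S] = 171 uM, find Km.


Km = [S] * (Vmax - v) / v
Km = 171 * (110 - 42) / 42
Km = 276.8571 uM

276.8571 uM


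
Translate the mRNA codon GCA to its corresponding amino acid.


Standard genetic code lookup.
Codon GCA -> Ala

Ala


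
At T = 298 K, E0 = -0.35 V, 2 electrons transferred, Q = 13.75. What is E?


E = E0 - (RT/nF) * ln(Q)
E = -0.35 - (8.314 * 298 / (2 * 96485)) * ln(13.75)
E = -0.3837 V

-0.3837 V


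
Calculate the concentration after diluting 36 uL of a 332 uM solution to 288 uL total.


C2 = C1 * V1 / V2
C2 = 332 * 36 / 288
C2 = 41.5 uM

41.5 uM


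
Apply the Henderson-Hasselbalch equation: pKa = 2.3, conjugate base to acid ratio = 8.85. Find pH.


pH = pKa + log10([A-]/[HA])
pH = 2.3 + log10(8.85)
pH = 3.2469

3.2469


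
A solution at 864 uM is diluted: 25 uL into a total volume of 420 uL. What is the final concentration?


C2 = C1 * V1 / V2
C2 = 864 * 25 / 420
C2 = 51.4286 uM

51.4286 uM


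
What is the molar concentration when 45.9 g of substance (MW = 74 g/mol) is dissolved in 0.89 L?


C = (mass / MW) / volume
C = (45.9 / 74) / 0.89
C = 0.6969 M

0.6969 M


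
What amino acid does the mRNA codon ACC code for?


Standard genetic code lookup.
Codon ACC -> Thr

Thr


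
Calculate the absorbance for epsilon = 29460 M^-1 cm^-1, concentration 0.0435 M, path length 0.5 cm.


A = epsilon * c * l
A = 29460 * 0.0435 * 0.5
A = 640.755

640.755


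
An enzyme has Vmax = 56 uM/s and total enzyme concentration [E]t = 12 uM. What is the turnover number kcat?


kcat = Vmax / [E]t
kcat = 56 / 12
kcat = 4.6667 s^-1

4.6667 s^-1


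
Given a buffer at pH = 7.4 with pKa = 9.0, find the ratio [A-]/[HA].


[A-]/[HA] = 10^(pH - pKa)
= 10^(7.4 - 9.0)
= 0.0251

0.0251


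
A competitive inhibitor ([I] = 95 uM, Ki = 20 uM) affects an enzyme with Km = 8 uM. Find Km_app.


Km_app = Km * (1 + [I]/Ki)
Km_app = 8 * (1 + 95/20)
Km_app = 46.0 uM

46.0 uM


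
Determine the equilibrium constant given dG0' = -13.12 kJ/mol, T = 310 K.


Keq = exp(-dG0 * 1000 / (R * T))
Keq = exp(-(-13.12) * 1000 / (8.314 * 310))
Keq = 162.4743

162.4743


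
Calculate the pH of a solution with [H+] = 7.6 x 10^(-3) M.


pH = -log10([H+])
pH = -log10(7.6 x 10^(-3))
pH = 2.1192

2.1192


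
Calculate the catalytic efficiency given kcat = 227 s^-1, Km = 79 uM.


Catalytic efficiency = kcat / Km
= 227 / 79
= 2.8734 uM^-1*s^-1

2.8734 uM^-1*s^-1


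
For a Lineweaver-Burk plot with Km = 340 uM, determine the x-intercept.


x-intercept = -1/Km
= -1/340
= -0.0029 1/uM

-0.0029 1/uM


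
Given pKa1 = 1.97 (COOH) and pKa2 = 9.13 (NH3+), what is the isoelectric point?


pI = (pKa1 + pKa2) / 2
pI = (1.97 + 9.13) / 2
pI = 5.55

5.55


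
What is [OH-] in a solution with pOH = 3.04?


[OH-] = 10^(-pOH)
[OH-] = 10^(-3.04)
[OH-] = 9.120e-04 M

9.120e-04 M


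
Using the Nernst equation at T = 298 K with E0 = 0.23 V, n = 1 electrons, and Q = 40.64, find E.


E = E0 - (RT/nF) * ln(Q)
E = 0.23 - (8.314 * 298 / (1 * 96485)) * ln(40.64)
E = 0.1349 V

0.1349 V


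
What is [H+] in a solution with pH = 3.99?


[H+] = 10^(-pH)
[H+] = 10^(-3.99)
[H+] = 1.023e-04 M

1.023e-04 M


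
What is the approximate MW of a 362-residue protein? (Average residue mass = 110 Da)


MW = n_residues * 110 Da
MW = 362 * 110
MW = 39820 Da

39820 Da


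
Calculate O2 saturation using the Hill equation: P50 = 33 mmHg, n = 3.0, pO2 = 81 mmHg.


Y = pO2^n / (P50^n + pO2^n)
Y = 81^3.0 / (33^3.0 + 81^3.0)
Y = 93.67%

93.67%


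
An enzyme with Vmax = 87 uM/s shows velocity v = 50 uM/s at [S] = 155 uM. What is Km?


Km = [S] * (Vmax - v) / v
Km = 155 * (87 - 50) / 50
Km = 114.7 uM

114.7 uM


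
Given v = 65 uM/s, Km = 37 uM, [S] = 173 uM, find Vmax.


Vmax = v * (Km + [S]) / [S]
Vmax = 65 * (37 + 173) / 173
Vmax = 78.9017 uM/s

78.9017 uM/s


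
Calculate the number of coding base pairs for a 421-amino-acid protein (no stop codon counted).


Each amino acid = 1 codon = 3 bp
bp = 421 * 3 = 1263 bp

1263 bp


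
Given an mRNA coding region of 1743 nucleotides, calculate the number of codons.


codons = nucleotides / 3
codons = 1743 / 3 = 581

581


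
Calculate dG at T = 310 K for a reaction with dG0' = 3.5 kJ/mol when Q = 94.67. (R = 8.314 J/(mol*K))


dG = dG0' + RT * ln(Q) / 1000
dG = 3.5 + 8.314 * 310 * ln(94.67) / 1000
dG = 15.2279 kJ/mol

15.2279 kJ/mol


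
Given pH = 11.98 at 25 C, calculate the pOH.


pOH = 14 - pH
pOH = 14 - 11.98
pOH = 2.02

2.02


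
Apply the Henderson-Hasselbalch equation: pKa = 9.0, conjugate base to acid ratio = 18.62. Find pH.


pH = pKa + log10([A-]/[HA])
pH = 9.0 + log10(18.62)
pH = 10.27

10.27


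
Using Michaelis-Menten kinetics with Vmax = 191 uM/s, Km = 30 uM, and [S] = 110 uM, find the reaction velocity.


v = Vmax * [S] / (Km + [S])
v = 191 * 110 / (30 + 110)
v = 150.0714 uM/s

150.0714 uM/s


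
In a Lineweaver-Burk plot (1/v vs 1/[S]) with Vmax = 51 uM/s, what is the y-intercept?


y-intercept = 1/Vmax
= 1/51
= 0.0196 s/uM

0.0196 s/uM


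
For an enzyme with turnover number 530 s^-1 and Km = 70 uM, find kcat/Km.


Catalytic efficiency = kcat / Km
= 530 / 70
= 7.5714 uM^-1*s^-1

7.5714 uM^-1*s^-1


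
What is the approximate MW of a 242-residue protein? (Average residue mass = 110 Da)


MW = n_residues * 110 Da
MW = 242 * 110
MW = 26620 Da

26620 Da


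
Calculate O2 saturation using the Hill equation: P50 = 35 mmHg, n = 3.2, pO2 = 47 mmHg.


Y = pO2^n / (P50^n + pO2^n)
Y = 47^3.2 / (35^3.2 + 47^3.2)
Y = 71.98%

71.98%


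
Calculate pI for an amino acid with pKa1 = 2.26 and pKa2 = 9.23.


pI = (pKa1 + pKa2) / 2
pI = (2.26 + 9.23) / 2
pI = 5.745

5.745


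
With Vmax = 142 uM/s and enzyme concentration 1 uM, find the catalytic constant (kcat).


kcat = Vmax / [E]t
kcat = 142 / 1
kcat = 142.0 s^-1

142.0 s^-1


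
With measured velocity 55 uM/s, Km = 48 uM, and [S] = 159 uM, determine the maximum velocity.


Vmax = v * (Km + [S]) / [S]
Vmax = 55 * (48 + 159) / 159
Vmax = 71.6038 uM/s

71.6038 uM/s


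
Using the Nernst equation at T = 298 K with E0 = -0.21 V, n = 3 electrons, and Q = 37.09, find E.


E = E0 - (RT/nF) * ln(Q)
E = -0.21 - (8.314 * 298 / (3 * 96485)) * ln(37.09)
E = -0.2409 V

-0.2409 V


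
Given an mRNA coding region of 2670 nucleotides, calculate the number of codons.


codons = nucleotides / 3
codons = 2670 / 3 = 890

890


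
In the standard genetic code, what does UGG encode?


Standard genetic code lookup.
Codon UGG -> Trp

Trp


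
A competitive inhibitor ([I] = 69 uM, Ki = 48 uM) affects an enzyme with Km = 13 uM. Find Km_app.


Km_app = Km * (1 + [I]/Ki)
Km_app = 13 * (1 + 69/48)
Km_app = 31.6875 uM

31.6875 uM


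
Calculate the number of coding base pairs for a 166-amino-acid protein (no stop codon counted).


Each amino acid = 1 codon = 3 bp
bp = 166 * 3 = 498 bp

498 bp


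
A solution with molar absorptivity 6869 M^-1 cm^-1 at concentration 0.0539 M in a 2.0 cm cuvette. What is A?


A = epsilon * c * l
A = 6869 * 0.0539 * 2.0
A = 740.4782

740.4782


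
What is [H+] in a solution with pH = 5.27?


[H+] = 10^(-pH)
[H+] = 10^(-5.27)
[H+] = 5.370e-06 M

5.370e-06 M


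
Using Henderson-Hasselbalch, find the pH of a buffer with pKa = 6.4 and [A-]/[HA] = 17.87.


pH = pKa + log10([A-]/[HA])
pH = 6.4 + log10(17.87)
pH = 7.6521

7.6521


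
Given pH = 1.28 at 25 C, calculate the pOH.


pOH = 14 - pH
pOH = 14 - 1.28
pOH = 12.72

12.72


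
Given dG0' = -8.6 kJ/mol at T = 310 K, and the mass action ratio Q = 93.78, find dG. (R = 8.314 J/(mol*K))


dG = dG0' + RT * ln(Q) / 1000
dG = -8.6 + 8.314 * 310 * ln(93.78) / 1000
dG = 3.1036 kJ/mol

3.1036 kJ/mol


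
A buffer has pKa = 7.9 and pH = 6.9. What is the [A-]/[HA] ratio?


[A-]/[HA] = 10^(pH - pKa)
= 10^(6.9 - 7.9)
= 0.1

0.1


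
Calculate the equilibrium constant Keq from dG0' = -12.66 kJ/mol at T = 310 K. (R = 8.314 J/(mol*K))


Keq = exp(-dG0 * 1000 / (R * T))
Keq = exp(-(-12.66) * 1000 / (8.314 * 310))
Keq = 135.9166

135.9166


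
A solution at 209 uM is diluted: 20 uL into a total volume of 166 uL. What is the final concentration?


C2 = C1 * V1 / V2
C2 = 209 * 20 / 166
C2 = 25.1807 uM

25.1807 uM


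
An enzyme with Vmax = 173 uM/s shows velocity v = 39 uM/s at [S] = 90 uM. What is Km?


Km = [S] * (Vmax - v) / v
Km = 90 * (173 - 39) / 39
Km = 309.2308 uM

309.2308 uM


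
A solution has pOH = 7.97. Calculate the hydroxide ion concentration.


[OH-] = 10^(-pOH)
[OH-] = 10^(-7.97)
[OH-] = 1.072e-08 M

1.072e-08 M


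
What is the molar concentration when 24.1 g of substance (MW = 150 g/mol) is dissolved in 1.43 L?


C = (mass / MW) / volume
C = (24.1 / 150) / 1.43
C = 0.1124 M

0.1124 M


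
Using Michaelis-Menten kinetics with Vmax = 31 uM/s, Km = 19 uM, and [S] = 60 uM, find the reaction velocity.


v = Vmax * [S] / (Km + [S])
v = 31 * 60 / (19 + 60)
v = 23.5443 uM/s

23.5443 uM/s


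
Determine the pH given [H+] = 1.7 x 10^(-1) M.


pH = -log10([H+])
pH = -log10(1.7 x 10^(-1))
pH = 0.7696

0.7696


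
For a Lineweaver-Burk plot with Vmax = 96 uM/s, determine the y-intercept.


y-intercept = 1/Vmax
= 1/96
= 0.0104 s/uM

0.0104 s/uM


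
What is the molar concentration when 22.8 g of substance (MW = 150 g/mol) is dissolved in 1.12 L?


C = (mass / MW) / volume
C = (22.8 / 150) / 1.12
C = 0.1357 M

0.1357 M


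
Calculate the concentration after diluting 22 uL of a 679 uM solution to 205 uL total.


C2 = C1 * V1 / V2
C2 = 679 * 22 / 205
C2 = 72.8683 uM

72.8683 uM


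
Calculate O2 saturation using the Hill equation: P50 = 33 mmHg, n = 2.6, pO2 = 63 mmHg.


Y = pO2^n / (P50^n + pO2^n)
Y = 63^2.6 / (33^2.6 + 63^2.6)
Y = 84.31%

84.31%


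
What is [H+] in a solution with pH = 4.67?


[H+] = 10^(-pH)
[H+] = 10^(-4.67)
[H+] = 2.138e-05 M

2.138e-05 M


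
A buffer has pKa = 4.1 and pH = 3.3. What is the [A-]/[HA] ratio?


[A-]/[HA] = 10^(pH - pKa)
= 10^(3.3 - 4.1)
= 0.1585

0.1585


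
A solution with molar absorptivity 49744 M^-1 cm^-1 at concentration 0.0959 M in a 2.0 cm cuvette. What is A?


A = epsilon * c * l
A = 49744 * 0.0959 * 2.0
A = 9540.8992

9540.8992


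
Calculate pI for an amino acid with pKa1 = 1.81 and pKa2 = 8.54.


pI = (pKa1 + pKa2) / 2
pI = (1.81 + 8.54) / 2
pI = 5.175

5.175


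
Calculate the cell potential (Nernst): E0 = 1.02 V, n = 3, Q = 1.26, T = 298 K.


E = E0 - (RT/nF) * ln(Q)
E = 1.02 - (8.314 * 298 / (3 * 96485)) * ln(1.26)
E = 1.018 V

1.018 V


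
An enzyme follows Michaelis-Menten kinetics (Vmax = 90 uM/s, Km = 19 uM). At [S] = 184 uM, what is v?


v = Vmax * [S] / (Km + [S])
v = 90 * 184 / (19 + 184)
v = 81.5764 uM/s

81.5764 uM/s


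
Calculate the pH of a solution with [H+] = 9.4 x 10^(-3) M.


pH = -log10([H+])
pH = -log10(9.4 x 10^(-3))
pH = 2.0269

2.0269


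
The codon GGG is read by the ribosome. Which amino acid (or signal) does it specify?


Standard genetic code lookup.
Codon GGG -> Gly

Gly


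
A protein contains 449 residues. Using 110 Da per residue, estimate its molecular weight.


MW = n_residues * 110 Da
MW = 449 * 110
MW = 49390 Da

49390 Da


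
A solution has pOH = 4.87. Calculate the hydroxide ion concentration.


[OH-] = 10^(-pOH)
[OH-] = 10^(-4.87)
[OH-] = 1.349e-05 M

1.349e-05 M


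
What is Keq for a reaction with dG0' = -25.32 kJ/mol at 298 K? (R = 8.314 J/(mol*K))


Keq = exp(-dG0 * 1000 / (R * T))
Keq = exp(-(-25.32) * 1000 / (8.314 * 298))
Keq = 27437.9623

27437.9623


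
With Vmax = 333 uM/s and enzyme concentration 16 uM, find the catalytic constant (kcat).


kcat = Vmax / [E]t
kcat = 333 / 16
kcat = 20.8125 s^-1

20.8125 s^-1


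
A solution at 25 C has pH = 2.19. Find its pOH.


pOH = 14 - pH
pOH = 14 - 2.19
pOH = 11.81

11.81


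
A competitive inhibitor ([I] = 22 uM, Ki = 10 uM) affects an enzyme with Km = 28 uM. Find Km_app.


Km_app = Km * (1 + [I]/Ki)
Km_app = 28 * (1 + 22/10)
Km_app = 89.6 uM

89.6 uM


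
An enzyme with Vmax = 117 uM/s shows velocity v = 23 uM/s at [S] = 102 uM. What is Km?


Km = [S] * (Vmax - v) / v
Km = 102 * (117 - 23) / 23
Km = 416.8696 uM

416.8696 uM


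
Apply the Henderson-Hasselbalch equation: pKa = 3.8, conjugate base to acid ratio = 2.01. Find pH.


pH = pKa + log10([A-]/[HA])
pH = 3.8 + log10(2.01)
pH = 4.1032

4.1032


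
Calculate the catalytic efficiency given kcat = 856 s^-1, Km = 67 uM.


Catalytic efficiency = kcat / Km
= 856 / 67
= 12.7761 uM^-1*s^-1

12.7761 uM^-1*s^-1


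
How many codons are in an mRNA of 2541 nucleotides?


codons = nucleotides / 3
codons = 2541 / 3 = 847

847


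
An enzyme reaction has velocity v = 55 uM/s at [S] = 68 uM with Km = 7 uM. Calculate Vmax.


Vmax = v * (Km + [S]) / [S]
Vmax = 55 * (7 + 68) / 68
Vmax = 60.6618 uM/s

60.6618 uM/s


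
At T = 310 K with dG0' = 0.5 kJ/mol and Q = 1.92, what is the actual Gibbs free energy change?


dG = dG0' + RT * ln(Q) / 1000
dG = 0.5 + 8.314 * 310 * ln(1.92) / 1000
dG = 2.1813 kJ/mol

2.1813 kJ/mol


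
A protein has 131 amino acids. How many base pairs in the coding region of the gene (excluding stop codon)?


Each amino acid = 1 codon = 3 bp
bp = 131 * 3 = 393 bp

393 bp


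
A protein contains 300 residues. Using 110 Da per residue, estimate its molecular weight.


MW = n_residues * 110 Da
MW = 300 * 110
MW = 33000 Da

33000 Da


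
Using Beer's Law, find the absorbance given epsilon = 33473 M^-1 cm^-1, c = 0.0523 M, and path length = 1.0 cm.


A = epsilon * c * l
A = 33473 * 0.0523 * 1.0
A = 1750.6379

1750.6379


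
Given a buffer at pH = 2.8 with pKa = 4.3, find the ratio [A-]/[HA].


[A-]/[HA] = 10^(pH - pKa)
= 10^(2.8 - 4.3)
= 0.0316

0.0316


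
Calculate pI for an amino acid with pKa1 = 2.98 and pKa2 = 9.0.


pI = (pKa1 + pKa2) / 2
pI = (2.98 + 9.0) / 2
pI = 5.99

5.99


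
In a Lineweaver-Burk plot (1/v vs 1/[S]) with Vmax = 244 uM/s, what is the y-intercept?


y-intercept = 1/Vmax
= 1/244
= 0.0041 s/uM

0.0041 s/uM


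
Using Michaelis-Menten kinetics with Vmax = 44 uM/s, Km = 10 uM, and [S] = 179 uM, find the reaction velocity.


v = Vmax * [S] / (Km + [S])
v = 44 * 179 / (10 + 179)
v = 41.672 uM/s

41.672 uM/s


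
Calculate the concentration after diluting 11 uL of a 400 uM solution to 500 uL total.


C2 = C1 * V1 / V2
C2 = 400 * 11 / 500
C2 = 8.8 uM

8.8 uM


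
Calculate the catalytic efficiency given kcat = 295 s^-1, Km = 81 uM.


Catalytic efficiency = kcat / Km
= 295 / 81
= 3.642 uM^-1*s^-1

3.642 uM^-1*s^-1


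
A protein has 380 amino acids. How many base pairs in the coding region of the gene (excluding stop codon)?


Each amino acid = 1 codon = 3 bp
bp = 380 * 3 = 1140 bp

1140 bp


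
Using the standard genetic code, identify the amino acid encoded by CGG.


Standard genetic code lookup.
Codon CGG -> Arg

Arg


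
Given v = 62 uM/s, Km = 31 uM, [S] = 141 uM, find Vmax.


Vmax = v * (Km + [S]) / [S]
Vmax = 62 * (31 + 141) / 141
Vmax = 75.6312 uM/s

75.6312 uM/s


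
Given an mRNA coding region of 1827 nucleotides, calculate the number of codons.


codons = nucleotides / 3
codons = 1827 / 3 = 609

609


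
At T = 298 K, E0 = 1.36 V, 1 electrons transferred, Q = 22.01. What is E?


E = E0 - (RT/nF) * ln(Q)
E = 1.36 - (8.314 * 298 / (1 * 96485)) * ln(22.01)
E = 1.2806 V

1.2806 V


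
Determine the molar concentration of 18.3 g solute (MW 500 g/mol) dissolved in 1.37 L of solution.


C = (mass / MW) / volume
C = (18.3 / 500) / 1.37
C = 0.0267 M

0.0267 M


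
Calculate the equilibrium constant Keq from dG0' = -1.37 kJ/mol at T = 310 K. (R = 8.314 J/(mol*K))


Keq = exp(-dG0 * 1000 / (R * T))
Keq = exp(-(-1.37) * 1000 / (8.314 * 310))
Keq = 1.7016

1.7016


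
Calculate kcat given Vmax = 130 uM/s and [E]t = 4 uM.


kcat = Vmax / [E]t
kcat = 130 / 4
kcat = 32.5 s^-1

32.5 s^-1


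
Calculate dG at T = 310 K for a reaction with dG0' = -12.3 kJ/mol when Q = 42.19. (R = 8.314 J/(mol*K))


dG = dG0' + RT * ln(Q) / 1000
dG = -12.3 + 8.314 * 310 * ln(42.19) / 1000
dG = -2.6551 kJ/mol

-2.6551 kJ/mol


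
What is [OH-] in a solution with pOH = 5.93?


[OH-] = 10^(-pOH)
[OH-] = 10^(-5.93)
[OH-] = 1.175e-06 M

1.175e-06 M


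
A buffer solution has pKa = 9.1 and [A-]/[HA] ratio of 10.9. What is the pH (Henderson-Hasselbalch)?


pH = pKa + log10([A-]/[HA])
pH = 9.1 + log10(10.9)
pH = 10.1374

10.1374


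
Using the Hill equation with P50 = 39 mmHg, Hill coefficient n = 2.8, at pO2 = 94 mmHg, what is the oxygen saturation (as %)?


Y = pO2^n / (P50^n + pO2^n)
Y = 94^2.8 / (39^2.8 + 94^2.8)
Y = 92.15%

92.15%


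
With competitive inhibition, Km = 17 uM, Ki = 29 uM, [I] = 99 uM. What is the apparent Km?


Km_app = Km * (1 + [I]/Ki)
Km_app = 17 * (1 + 99/29)
Km_app = 75.0345 uM

75.0345 uM


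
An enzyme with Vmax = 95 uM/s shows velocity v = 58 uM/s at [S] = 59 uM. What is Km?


Km = [S] * (Vmax - v) / v
Km = 59 * (95 - 58) / 58
Km = 37.6379 uM

37.6379 uM


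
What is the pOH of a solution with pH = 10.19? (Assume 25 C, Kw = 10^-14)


pOH = 14 - pH
pOH = 14 - 10.19
pOH = 3.81

3.81


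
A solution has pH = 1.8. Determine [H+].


[H+] = 10^(-pH)
[H+] = 10^(-1.8)
[H+] = 0.0158 M

0.0158 M


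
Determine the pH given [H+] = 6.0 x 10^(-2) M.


pH = -log10([H+])
pH = -log10(6.0 x 10^(-2))
pH = 1.2218

1.2218


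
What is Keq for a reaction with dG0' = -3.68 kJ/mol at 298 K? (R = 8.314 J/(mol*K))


Keq = exp(-dG0 * 1000 / (R * T))
Keq = exp(-(-3.68) * 1000 / (8.314 * 298))
Keq = 4.4164

4.4164


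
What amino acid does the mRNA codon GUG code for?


Standard genetic code lookup.
Codon GUG -> Val

Val


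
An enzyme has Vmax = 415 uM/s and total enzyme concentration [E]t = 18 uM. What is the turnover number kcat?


kcat = Vmax / [E]t
kcat = 415 / 18
kcat = 23.0556 s^-1

23.0556 s^-1


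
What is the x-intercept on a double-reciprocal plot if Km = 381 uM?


x-intercept = -1/Km
= -1/381
= -0.0026 1/uM

-0.0026 1/uM


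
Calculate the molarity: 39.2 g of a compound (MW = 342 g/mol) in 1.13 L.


C = (mass / MW) / volume
C = (39.2 / 342) / 1.13
C = 0.1014 M

0.1014 M


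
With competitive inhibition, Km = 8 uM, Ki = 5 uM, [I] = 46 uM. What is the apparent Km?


Km_app = Km * (1 + [I]/Ki)
Km_app = 8 * (1 + 46/5)
Km_app = 81.6 uM

81.6 uM


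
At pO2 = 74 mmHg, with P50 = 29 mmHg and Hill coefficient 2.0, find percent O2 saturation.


Y = pO2^n / (P50^n + pO2^n)
Y = 74^2.0 / (29^2.0 + 74^2.0)
Y = 86.69%

86.69%


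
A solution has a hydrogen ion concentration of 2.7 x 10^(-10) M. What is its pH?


pH = -log10([H+])
pH = -log10(2.7 x 10^(-10))
pH = 9.5686

9.5686


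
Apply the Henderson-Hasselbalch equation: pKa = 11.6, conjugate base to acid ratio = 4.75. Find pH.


pH = pKa + log10([A-]/[HA])
pH = 11.6 + log10(4.75)
pH = 12.2767

12.2767


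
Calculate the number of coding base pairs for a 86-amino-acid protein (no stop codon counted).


Each amino acid = 1 codon = 3 bp
bp = 86 * 3 = 258 bp

258 bp


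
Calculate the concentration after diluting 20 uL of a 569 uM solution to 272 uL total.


C2 = C1 * V1 / V2
C2 = 569 * 20 / 272
C2 = 41.8382 uM

41.8382 uM


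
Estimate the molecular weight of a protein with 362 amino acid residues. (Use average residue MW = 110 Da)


MW = n_residues * 110 Da
MW = 362 * 110
MW = 39820 Da

39820 Da


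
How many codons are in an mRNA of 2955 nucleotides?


codons = nucleotides / 3
codons = 2955 / 3 = 985

985


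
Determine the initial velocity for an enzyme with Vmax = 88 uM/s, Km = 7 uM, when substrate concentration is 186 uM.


v = Vmax * [S] / (Km + [S])
v = 88 * 186 / (7 + 186)
v = 84.8083 uM/s

84.8083 uM/s


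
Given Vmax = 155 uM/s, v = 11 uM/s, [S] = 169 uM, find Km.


Km = [S] * (Vmax - v) / v
Km = 169 * (155 - 11) / 11
Km = 2212.3636 uM

2212.3636 uM


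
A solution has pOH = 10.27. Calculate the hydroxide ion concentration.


[OH-] = 10^(-pOH)
[OH-] = 10^(-10.27)
[OH-] = 5.370e-11 M

5.370e-11 M


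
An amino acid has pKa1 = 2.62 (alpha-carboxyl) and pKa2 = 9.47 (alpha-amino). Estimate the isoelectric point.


pI = (pKa1 + pKa2) / 2
pI = (2.62 + 9.47) / 2
pI = 6.045

6.045


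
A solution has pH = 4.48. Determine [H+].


[H+] = 10^(-pH)
[H+] = 10^(-4.48)
[H+] = 3.311e-05 M

3.311e-05 M


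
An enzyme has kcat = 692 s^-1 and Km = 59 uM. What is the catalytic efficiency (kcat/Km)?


Catalytic efficiency = kcat / Km
= 692 / 59
= 11.7288 uM^-1*s^-1

11.7288 uM^-1*s^-1


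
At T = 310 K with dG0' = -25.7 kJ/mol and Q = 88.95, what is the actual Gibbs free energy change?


dG = dG0' + RT * ln(Q) / 1000
dG = -25.7 + 8.314 * 310 * ln(88.95) / 1000
dG = -14.1327 kJ/mol

-14.1327 kJ/mol


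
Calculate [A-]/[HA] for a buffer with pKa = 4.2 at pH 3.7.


[A-]/[HA] = 10^(pH - pKa)
= 10^(3.7 - 4.2)
= 0.3162

0.3162


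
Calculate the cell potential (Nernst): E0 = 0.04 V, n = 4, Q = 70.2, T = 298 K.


E = E0 - (RT/nF) * ln(Q)
E = 0.04 - (8.314 * 298 / (4 * 96485)) * ln(70.2)
E = 0.0127 V

0.0127 V


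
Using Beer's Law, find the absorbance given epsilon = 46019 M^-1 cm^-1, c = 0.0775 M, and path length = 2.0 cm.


A = epsilon * c * l
A = 46019 * 0.0775 * 2.0
A = 7132.945

7132.945


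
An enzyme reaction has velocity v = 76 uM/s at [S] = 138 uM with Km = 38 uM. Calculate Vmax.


Vmax = v * (Km + [S]) / [S]
Vmax = 76 * (38 + 138) / 138
Vmax = 96.9275 uM/s

96.9275 uM/s


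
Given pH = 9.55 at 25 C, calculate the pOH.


pOH = 14 - pH
pOH = 14 - 9.55
pOH = 4.45

4.45


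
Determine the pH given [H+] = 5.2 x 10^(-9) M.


pH = -log10([H+])
pH = -log10(5.2 x 10^(-9))
pH = 8.284

8.284


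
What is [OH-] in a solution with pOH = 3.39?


[OH-] = 10^(-pOH)
[OH-] = 10^(-3.39)
[OH-] = 4.074e-04 M

4.074e-04 M


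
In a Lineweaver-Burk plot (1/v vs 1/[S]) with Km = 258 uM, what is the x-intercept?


x-intercept = -1/Km
= -1/258
= -0.0039 1/uM

-0.0039 1/uM


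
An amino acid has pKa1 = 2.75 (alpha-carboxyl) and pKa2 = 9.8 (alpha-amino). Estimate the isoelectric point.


pI = (pKa1 + pKa2) / 2
pI = (2.75 + 9.8) / 2
pI = 6.275

6.275


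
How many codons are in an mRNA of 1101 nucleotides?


codons = nucleotides / 3
codons = 1101 / 3 = 367

367


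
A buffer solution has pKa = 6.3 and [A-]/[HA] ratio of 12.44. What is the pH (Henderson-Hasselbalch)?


pH = pKa + log10([A-]/[HA])
pH = 6.3 + log10(12.44)
pH = 7.3948

7.3948


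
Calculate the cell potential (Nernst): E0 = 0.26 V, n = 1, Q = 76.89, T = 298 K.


E = E0 - (RT/nF) * ln(Q)
E = 0.26 - (8.314 * 298 / (1 * 96485)) * ln(76.89)
E = 0.1485 V

0.1485 V


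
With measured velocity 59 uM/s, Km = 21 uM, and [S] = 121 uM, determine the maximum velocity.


Vmax = v * (Km + [S]) / [S]
Vmax = 59 * (21 + 121) / 121
Vmax = 69.2397 uM/s

69.2397 uM/s


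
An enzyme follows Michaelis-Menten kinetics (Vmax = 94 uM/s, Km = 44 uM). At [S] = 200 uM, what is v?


v = Vmax * [S] / (Km + [S])
v = 94 * 200 / (44 + 200)
v = 77.0492 uM/s

77.0492 uM/s


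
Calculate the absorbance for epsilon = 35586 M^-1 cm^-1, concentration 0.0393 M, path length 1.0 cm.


A = epsilon * c * l
A = 35586 * 0.0393 * 1.0
A = 1398.5298

1398.5298


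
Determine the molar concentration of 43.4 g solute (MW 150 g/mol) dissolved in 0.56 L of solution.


C = (mass / MW) / volume
C = (43.4 / 150) / 0.56
C = 0.5167 M

0.5167 M


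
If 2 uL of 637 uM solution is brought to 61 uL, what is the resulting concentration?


C2 = C1 * V1 / V2
C2 = 637 * 2 / 61
C2 = 20.8852 uM

20.8852 uM


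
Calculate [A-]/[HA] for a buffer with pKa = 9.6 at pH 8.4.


[A-]/[HA] = 10^(pH - pKa)
= 10^(8.4 - 9.6)
= 0.0631

0.0631


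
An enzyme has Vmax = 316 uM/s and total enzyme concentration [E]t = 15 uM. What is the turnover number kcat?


kcat = Vmax / [E]t
kcat = 316 / 15
kcat = 21.0667 s^-1

21.0667 s^-1


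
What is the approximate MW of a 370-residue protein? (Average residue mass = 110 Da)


MW = n_residues * 110 Da
MW = 370 * 110
MW = 40700 Da

40700 Da


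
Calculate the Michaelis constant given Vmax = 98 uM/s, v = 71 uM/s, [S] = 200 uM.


Km = [S] * (Vmax - v) / v
Km = 200 * (98 - 71) / 71
Km = 76.0563 uM

76.0563 uM


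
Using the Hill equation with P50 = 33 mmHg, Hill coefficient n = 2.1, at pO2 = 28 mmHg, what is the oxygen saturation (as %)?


Y = pO2^n / (P50^n + pO2^n)
Y = 28^2.1 / (33^2.1 + 28^2.1)
Y = 41.46%

41.46%


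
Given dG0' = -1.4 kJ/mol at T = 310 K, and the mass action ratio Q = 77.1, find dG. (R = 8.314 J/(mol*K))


dG = dG0' + RT * ln(Q) / 1000
dG = -1.4 + 8.314 * 310 * ln(77.1) / 1000
dG = 9.7988 kJ/mol

9.7988 kJ/mol


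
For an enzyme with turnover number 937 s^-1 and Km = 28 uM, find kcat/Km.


Catalytic efficiency = kcat / Km
= 937 / 28
= 33.4643 uM^-1*s^-1

33.4643 uM^-1*s^-1


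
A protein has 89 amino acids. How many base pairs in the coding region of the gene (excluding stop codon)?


Each amino acid = 1 codon = 3 bp
bp = 89 * 3 = 267 bp

267 bp


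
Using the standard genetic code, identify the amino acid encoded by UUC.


Standard genetic code lookup.
Codon UUC -> Phe

Phe


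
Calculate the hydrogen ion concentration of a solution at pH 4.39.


[H+] = 10^(-pH)
[H+] = 10^(-4.39)
[H+] = 4.074e-05 M

4.074e-05 M


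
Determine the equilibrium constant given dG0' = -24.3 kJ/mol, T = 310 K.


Keq = exp(-dG0 * 1000 / (R * T))
Keq = exp(-(-24.3) * 1000 / (8.314 * 310))
Keq = 12435.6836

12435.6836


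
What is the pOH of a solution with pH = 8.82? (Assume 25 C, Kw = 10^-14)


pOH = 14 - pH
pOH = 14 - 8.82
pOH = 5.18

5.18


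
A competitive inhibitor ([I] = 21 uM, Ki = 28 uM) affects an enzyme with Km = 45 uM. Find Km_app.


Km_app = Km * (1 + [I]/Ki)
Km_app = 45 * (1 + 21/28)
Km_app = 78.75 uM

78.75 uM


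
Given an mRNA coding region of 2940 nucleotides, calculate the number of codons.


codons = nucleotides / 3
codons = 2940 / 3 = 980

980


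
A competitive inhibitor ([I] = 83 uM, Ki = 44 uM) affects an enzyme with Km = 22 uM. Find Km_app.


Km_app = Km * (1 + [I]/Ki)
Km_app = 22 * (1 + 83/44)
Km_app = 63.5 uM

63.5 uM


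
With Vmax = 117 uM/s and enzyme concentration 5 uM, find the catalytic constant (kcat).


kcat = Vmax / [E]t
kcat = 117 / 5
kcat = 23.4 s^-1

23.4 s^-1


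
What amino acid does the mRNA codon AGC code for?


Standard genetic code lookup.
Codon AGC -> Ser

Ser


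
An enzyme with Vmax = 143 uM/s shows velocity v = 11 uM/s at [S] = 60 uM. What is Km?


Km = [S] * (Vmax - v) / v
Km = 60 * (143 - 11) / 11
Km = 720.0 uM

720.0 uM


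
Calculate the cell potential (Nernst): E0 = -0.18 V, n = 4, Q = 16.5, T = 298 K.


E = E0 - (RT/nF) * ln(Q)
E = -0.18 - (8.314 * 298 / (4 * 96485)) * ln(16.5)
E = -0.198 V

-0.198 V


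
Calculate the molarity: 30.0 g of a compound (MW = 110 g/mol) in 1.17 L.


C = (mass / MW) / volume
C = (30.0 / 110) / 1.17
C = 0.2331 M

0.2331 M


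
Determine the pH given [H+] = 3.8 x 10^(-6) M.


pH = -log10([H+])
pH = -log10(3.8 x 10^(-6))
pH = 5.4202

5.4202


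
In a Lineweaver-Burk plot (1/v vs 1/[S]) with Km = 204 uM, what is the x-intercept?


x-intercept = -1/Km
= -1/204
= -0.0049 1/uM

-0.0049 1/uM


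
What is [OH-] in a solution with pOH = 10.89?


[OH-] = 10^(-pOH)
[OH-] = 10^(-10.89)
[OH-] = 1.288e-11 M

1.288e-11 M


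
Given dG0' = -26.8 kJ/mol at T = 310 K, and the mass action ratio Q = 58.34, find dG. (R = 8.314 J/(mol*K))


dG = dG0' + RT * ln(Q) / 1000
dG = -26.8 + 8.314 * 310 * ln(58.34) / 1000
dG = -16.3198 kJ/mol

-16.3198 kJ/mol


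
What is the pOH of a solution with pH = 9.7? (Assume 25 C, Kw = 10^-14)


pOH = 14 - pH
pOH = 14 - 9.7
pOH = 4.3

4.3


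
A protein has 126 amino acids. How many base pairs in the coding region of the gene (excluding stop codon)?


Each amino acid = 1 codon = 3 bp
bp = 126 * 3 = 378 bp

378 bp


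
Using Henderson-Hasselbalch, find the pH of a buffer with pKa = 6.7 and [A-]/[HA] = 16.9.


pH = pKa + log10([A-]/[HA])
pH = 6.7 + log10(16.9)
pH = 7.9279

7.9279


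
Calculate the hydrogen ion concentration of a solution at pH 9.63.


[H+] = 10^(-pH)
[H+] = 10^(-9.63)
[H+] = 2.344e-10 M

2.344e-10 M


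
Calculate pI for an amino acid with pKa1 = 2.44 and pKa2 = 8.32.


pI = (pKa1 + pKa2) / 2
pI = (2.44 + 8.32) / 2
pI = 5.38

5.38


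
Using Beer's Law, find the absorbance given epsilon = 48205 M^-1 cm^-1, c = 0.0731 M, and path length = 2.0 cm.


A = epsilon * c * l
A = 48205 * 0.0731 * 2.0
A = 7047.571

7047.571


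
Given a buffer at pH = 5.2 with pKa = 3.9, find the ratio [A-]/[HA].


[A-]/[HA] = 10^(pH - pKa)
= 10^(5.2 - 3.9)
= 19.9526

19.9526


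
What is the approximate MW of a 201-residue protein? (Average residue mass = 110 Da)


MW = n_residues * 110 Da
MW = 201 * 110
MW = 22110 Da

22110 Da


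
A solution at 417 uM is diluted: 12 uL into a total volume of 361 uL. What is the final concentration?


C2 = C1 * V1 / V2
C2 = 417 * 12 / 361
C2 = 13.8615 uM

13.8615 uM


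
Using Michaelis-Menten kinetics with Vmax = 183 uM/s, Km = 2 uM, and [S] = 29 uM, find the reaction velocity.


v = Vmax * [S] / (Km + [S])
v = 183 * 29 / (2 + 29)
v = 171.1935 uM/s

171.1935 uM/s


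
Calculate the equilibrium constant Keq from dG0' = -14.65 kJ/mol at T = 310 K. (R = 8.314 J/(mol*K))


Keq = exp(-dG0 * 1000 / (R * T))
Keq = exp(-(-14.65) * 1000 / (8.314 * 310))
Keq = 294.1692

294.1692


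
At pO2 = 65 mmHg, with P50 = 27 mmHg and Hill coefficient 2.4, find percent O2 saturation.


Y = pO2^n / (P50^n + pO2^n)
Y = 65^2.4 / (27^2.4 + 65^2.4)
Y = 89.17%

89.17%


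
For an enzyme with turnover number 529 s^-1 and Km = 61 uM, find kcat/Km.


Catalytic efficiency = kcat / Km
= 529 / 61
= 8.6721 uM^-1*s^-1

8.6721 uM^-1*s^-1


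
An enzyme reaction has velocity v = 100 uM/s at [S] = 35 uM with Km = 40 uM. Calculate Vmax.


Vmax = v * (Km + [S]) / [S]
Vmax = 100 * (40 + 35) / 35
Vmax = 214.2857 uM/s

214.2857 uM/s


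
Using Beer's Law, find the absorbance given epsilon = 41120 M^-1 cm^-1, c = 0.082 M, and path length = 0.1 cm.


A = epsilon * c * l
A = 41120 * 0.082 * 0.1
A = 337.184

337.184


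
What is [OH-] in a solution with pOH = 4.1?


[OH-] = 10^(-pOH)
[OH-] = 10^(-4.1)
[OH-] = 7.943e-05 M

7.943e-05 M


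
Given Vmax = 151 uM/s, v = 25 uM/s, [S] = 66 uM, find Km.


Km = [S] * (Vmax - v) / v
Km = 66 * (151 - 25) / 25
Km = 332.64 uM

332.64 uM


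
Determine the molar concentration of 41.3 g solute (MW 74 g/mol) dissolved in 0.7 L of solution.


C = (mass / MW) / volume
C = (41.3 / 74) / 0.7
C = 0.7973 M

0.7973 M


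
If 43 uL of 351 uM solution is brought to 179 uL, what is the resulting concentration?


C2 = C1 * V1 / V2
C2 = 351 * 43 / 179
C2 = 84.3184 uM

84.3184 uM


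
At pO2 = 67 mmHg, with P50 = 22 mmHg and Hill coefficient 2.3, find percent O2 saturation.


Y = pO2^n / (P50^n + pO2^n)
Y = 67^2.3 / (22^2.3 + 67^2.3)
Y = 92.83%

92.83%


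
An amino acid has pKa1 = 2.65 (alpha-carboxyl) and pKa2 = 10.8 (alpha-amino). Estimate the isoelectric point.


pI = (pKa1 + pKa2) / 2
pI = (2.65 + 10.8) / 2
pI = 6.725

6.725


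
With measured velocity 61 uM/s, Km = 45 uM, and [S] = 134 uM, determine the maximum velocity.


Vmax = v * (Km + [S]) / [S]
Vmax = 61 * (45 + 134) / 134
Vmax = 81.4851 uM/s

81.4851 uM/s


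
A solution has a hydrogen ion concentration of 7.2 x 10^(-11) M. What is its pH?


pH = -log10([H+])
pH = -log10(7.2 x 10^(-11))
pH = 10.1427

10.1427


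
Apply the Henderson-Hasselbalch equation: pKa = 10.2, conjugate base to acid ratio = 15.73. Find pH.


pH = pKa + log10([A-]/[HA])
pH = 10.2 + log10(15.73)
pH = 11.3967

11.3967


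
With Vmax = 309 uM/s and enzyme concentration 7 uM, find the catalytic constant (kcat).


kcat = Vmax / [E]t
kcat = 309 / 7
kcat = 44.1429 s^-1

44.1429 s^-1


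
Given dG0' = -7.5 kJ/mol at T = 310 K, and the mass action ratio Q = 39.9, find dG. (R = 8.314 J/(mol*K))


dG = dG0' + RT * ln(Q) / 1000
dG = -7.5 + 8.314 * 310 * ln(39.9) / 1000
dG = 2.001 kJ/mol

2.001 kJ/mol


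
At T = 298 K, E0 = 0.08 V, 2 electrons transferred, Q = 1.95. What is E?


E = E0 - (RT/nF) * ln(Q)
E = 0.08 - (8.314 * 298 / (2 * 96485)) * ln(1.95)
E = 0.0714 V

0.0714 V


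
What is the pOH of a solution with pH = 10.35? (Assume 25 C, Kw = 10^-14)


pOH = 14 - pH
pOH = 14 - 10.35
pOH = 3.65

3.65


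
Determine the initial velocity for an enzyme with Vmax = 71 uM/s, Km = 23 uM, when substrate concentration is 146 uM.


v = Vmax * [S] / (Km + [S])
v = 71 * 146 / (23 + 146)
v = 61.3373 uM/s

61.3373 uM/s


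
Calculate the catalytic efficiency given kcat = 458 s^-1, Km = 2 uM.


Catalytic efficiency = kcat / Km
= 458 / 2
= 229.0 uM^-1*s^-1

229.0 uM^-1*s^-1


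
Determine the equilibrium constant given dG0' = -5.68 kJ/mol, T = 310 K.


Keq = exp(-dG0 * 1000 / (R * T))
Keq = exp(-(-5.68) * 1000 / (8.314 * 310))
Keq = 9.0596

9.0596


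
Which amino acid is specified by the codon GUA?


Standard genetic code lookup.
Codon GUA -> Val

Val


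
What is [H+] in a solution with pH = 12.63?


[H+] = 10^(-pH)
[H+] = 10^(-12.63)
[H+] = 2.344e-13 M

2.344e-13 M


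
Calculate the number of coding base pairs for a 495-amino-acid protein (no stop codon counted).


Each amino acid = 1 codon = 3 bp
bp = 495 * 3 = 1485 bp

1485 bp


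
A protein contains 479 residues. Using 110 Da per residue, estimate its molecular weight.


MW = n_residues * 110 Da
MW = 479 * 110
MW = 52690 Da

52690 Da


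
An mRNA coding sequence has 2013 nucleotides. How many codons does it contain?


codons = nucleotides / 3
codons = 2013 / 3 = 671

671


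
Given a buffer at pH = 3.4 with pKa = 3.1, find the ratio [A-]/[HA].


[A-]/[HA] = 10^(pH - pKa)
= 10^(3.4 - 3.1)
= 1.9953

1.9953


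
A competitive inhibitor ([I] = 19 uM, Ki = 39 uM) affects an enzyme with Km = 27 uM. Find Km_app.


Km_app = Km * (1 + [I]/Ki)
Km_app = 27 * (1 + 19/39)
Km_app = 40.1538 uM

40.1538 uM


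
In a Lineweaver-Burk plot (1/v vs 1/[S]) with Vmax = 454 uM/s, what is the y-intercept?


y-intercept = 1/Vmax
= 1/454
= 0.0022 s/uM

0.0022 s/uM


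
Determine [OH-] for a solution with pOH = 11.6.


[OH-] = 10^(-pOH)
[OH-] = 10^(-11.6)
[OH-] = 2.512e-12 M

2.512e-12 M


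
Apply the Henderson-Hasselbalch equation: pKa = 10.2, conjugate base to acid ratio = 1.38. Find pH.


pH = pKa + log10([A-]/[HA])
pH = 10.2 + log10(1.38)
pH = 10.3399

10.3399


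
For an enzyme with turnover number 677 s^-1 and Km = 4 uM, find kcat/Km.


Catalytic efficiency = kcat / Km
= 677 / 4
= 169.25 uM^-1*s^-1

169.25 uM^-1*s^-1


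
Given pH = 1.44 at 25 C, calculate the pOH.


pOH = 14 - pH
pOH = 14 - 1.44
pOH = 12.56

12.56


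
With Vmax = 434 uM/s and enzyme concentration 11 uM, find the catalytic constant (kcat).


kcat = Vmax / [E]t
kcat = 434 / 11
kcat = 39.4545 s^-1

39.4545 s^-1


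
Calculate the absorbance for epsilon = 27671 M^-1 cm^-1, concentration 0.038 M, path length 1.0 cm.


A = epsilon * c * l
A = 27671 * 0.038 * 1.0
A = 1051.498

1051.498


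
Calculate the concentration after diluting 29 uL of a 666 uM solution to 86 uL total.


C2 = C1 * V1 / V2
C2 = 666 * 29 / 86
C2 = 224.5814 uM

224.5814 uM


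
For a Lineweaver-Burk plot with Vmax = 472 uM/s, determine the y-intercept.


y-intercept = 1/Vmax
= 1/472
= 0.0021 s/uM

0.0021 s/uM


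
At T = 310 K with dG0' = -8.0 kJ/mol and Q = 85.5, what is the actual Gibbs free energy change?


dG = dG0' + RT * ln(Q) / 1000
dG = -8.0 + 8.314 * 310 * ln(85.5) / 1000
dG = 3.4653 kJ/mol

3.4653 kJ/mol


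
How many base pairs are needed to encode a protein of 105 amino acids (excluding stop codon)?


Each amino acid = 1 codon = 3 bp
bp = 105 * 3 = 315 bp

315 bp


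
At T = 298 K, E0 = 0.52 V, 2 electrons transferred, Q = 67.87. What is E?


E = E0 - (RT/nF) * ln(Q)
E = 0.52 - (8.314 * 298 / (2 * 96485)) * ln(67.87)
E = 0.4658 V

0.4658 V


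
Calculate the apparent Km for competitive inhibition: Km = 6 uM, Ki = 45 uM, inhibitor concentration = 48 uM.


Km_app = Km * (1 + [I]/Ki)
Km_app = 6 * (1 + 48/45)
Km_app = 12.4 uM

12.4 uM


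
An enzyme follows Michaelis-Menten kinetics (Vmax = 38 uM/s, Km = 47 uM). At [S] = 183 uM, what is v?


v = Vmax * [S] / (Km + [S])
v = 38 * 183 / (47 + 183)
v = 30.2348 uM/s

30.2348 uM/s


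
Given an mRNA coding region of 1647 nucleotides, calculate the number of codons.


codons = nucleotides / 3
codons = 1647 / 3 = 549

549


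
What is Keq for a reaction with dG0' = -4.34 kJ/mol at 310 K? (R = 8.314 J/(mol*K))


Keq = exp(-dG0 * 1000 / (R * T))
Keq = exp(-(-4.34) * 1000 / (8.314 * 310))
Keq = 5.3866

5.3866
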